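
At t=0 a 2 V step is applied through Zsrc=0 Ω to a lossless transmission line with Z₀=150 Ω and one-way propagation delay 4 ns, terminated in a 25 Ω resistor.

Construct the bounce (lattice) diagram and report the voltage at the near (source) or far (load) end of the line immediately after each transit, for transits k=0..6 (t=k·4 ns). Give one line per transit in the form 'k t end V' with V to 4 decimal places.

0 0 source 2.0000
1 4 load 0.5714
2 8 source 2.0000
3 12 load 0.9796
4 16 source 2.0000
5 20 load 1.2711
6 24 source 2.0000

Γ_L=-0.714286, Γ_S=-1.000000; launch V₁=2·150/150=2.000000
k=0 src: V=2.0000
k=1 load: inc=2.000000, refl=2.000000·-0.714286=-1.4286; V=0.000000+2.000000+-1.428571=0.5714
k=2 src: inc=-1.428571, refl=-1.428571·-1.000000=1.4286; V=2.000000+-1.428571+1.428571=2.0000
k=3 load: inc=1.428571, refl=1.428571·-0.714286=-1.0204; V=0.571429+1.428571+-1.020408=0.9796
k=4 src: inc=-1.020408, refl=-1.020408·-1.000000=1.0204; V=2.000000+-1.020408+1.020408=2.0000
k=5 load: inc=1.020408, refl=1.020408·-0.714286=-0.7289; V=0.979592+1.020408+-0.728863=1.2711
k=6 src: inc=-0.728863, refl=-0.728863·-1.000000=0.7289; V=2.000000+-0.728863+0.728863=2.0000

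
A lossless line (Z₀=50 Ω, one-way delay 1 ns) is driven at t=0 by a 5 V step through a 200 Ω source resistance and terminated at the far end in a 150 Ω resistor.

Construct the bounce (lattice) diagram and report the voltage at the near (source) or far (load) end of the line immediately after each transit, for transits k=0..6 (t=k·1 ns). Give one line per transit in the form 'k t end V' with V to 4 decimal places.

Γ_L=0.500000, Γ_S=0.600000; launch V₁=5·50/250=1.000000
k=0 src: V=1.0000
k=1 load: inc=1.000000, refl=1.000000·0.500000=0.5000; V=0.000000+1.000000+0.500000=1.5000
k=2 src: inc=0.500000, refl=0.500000·0.600000=0.3000; V=1.000000+0.500000+0.300000=1.8000
k=3 load: inc=0.300000, refl=0.300000·0.500000=0.1500; V=1.500000+0.300000+0.150000=1.9500
k=4 src: inc=0.150000, refl=0.150000·0.600000=0.0900; V=1.800000+0.150000+0.090000=2.0400
k=5 load: inc=0.090000, refl=0.090000·0.500000=0.0450; V=1.950000+0.090000+0.045000=2.0850
k=6 src: inc=0.045000, refl=0.045000·0.600000=0.0270; V=2.040000+0.045000+0.027000=2.1120

0 0 source 1.0000
1 1 load 1.5000
2 2 source 1.8000
3 3 load 1.9500
4 4 source 2.0400
5 5 load 2.0850
6 6 source 2.1120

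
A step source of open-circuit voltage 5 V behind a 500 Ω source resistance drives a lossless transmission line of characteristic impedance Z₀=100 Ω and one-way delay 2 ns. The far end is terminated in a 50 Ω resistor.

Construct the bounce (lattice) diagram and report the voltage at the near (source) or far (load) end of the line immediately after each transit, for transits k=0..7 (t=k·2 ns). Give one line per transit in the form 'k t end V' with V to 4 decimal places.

Γ_L=-0.333333, Γ_S=0.666667; launch V₁=5·100/600=0.833333
k=0 src: V=0.8333
k=1 load: inc=0.833333, refl=0.833333·-0.333333=-0.2778; V=0.000000+0.833333+-0.277778=0.5556
k=2 src: inc=-0.277778, refl=-0.277778·0.666667=-0.1852; V=0.833333+-0.277778+-0.185185=0.3704
k=3 load: inc=-0.185185, refl=-0.185185·-0.333333=0.0617; V=0.555556+-0.185185+0.061728=0.4321
k=4 src: inc=0.061728, refl=0.061728·0.666667=0.0412; V=0.370370+0.061728+0.041152=0.4733
k=5 load: inc=0.041152, refl=0.041152·-0.333333=-0.0137; V=0.432099+0.041152+-0.013717=0.4595
k=6 src: inc=-0.013717, refl=-0.013717·0.666667=-0.0091; V=0.473251+-0.013717+-0.009145=0.4504
k=7 load: inc=-0.009145, refl=-0.009145·-0.333333=0.0030; V=0.459534+-0.009145+0.003048=0.4534

0 0 source 0.8333
1 2 load 0.5556
2 4 source 0.3704
3 6 load 0.4321
4 8 source 0.4733
5 10 load 0.4595
6 12 source 0.4504
7 14 load 0.4534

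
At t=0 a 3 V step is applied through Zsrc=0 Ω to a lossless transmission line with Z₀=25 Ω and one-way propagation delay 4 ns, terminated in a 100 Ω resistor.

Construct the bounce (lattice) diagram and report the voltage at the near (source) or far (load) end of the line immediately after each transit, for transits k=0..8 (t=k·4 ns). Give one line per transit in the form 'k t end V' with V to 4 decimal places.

Γ_L=0.600000, Γ_S=-1.000000; launch V₁=3·25/25=3.000000
k=0 src: V=3.0000
k=1 load: inc=3.000000, refl=3.000000·0.600000=1.8000; V=0.000000+3.000000+1.800000=4.8000
k=2 src: inc=1.800000, refl=1.800000·-1.000000=-1.8000; V=3.000000+1.800000+-1.800000=3.0000
k=3 load: inc=-1.800000, refl=-1.800000·0.600000=-1.0800; V=4.800000+-1.800000+-1.080000=1.9200
k=4 src: inc=-1.080000, refl=-1.080000·-1.000000=1.0800; V=3.000000+-1.080000+1.080000=3.0000
k=5 load: inc=1.080000, refl=1.080000·0.600000=0.6480; V=1.920000+1.080000+0.648000=3.6480
k=6 src: inc=0.648000, refl=0.648000·-1.000000=-0.6480; V=3.000000+0.648000+-0.648000=3.0000
k=7 load: inc=-0.648000, refl=-0.648000·0.600000=-0.3888; V=3.648000+-0.648000+-0.388800=2.6112
k=8 src: inc=-0.388800, refl=-0.388800·-1.000000=0.3888; V=3.000000+-0.388800+0.388800=3.0000

0 0 source 3.0000
1 4 load 4.8000
2 8 source 3.0000
3 12 load 1.9200
4 16 source 3.0000
5 20 load 3.6480
6 24 source 3.0000
7 28 load 2.6112
8 32 source 3.0000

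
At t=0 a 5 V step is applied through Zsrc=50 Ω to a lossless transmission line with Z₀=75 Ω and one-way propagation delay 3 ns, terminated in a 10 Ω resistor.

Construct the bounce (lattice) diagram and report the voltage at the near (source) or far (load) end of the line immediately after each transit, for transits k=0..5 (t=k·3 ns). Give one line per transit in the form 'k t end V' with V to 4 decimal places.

0 0 source 3.0000
1 3 load 0.7059
2 6 source 1.1647
3 9 load 0.8138
4 12 source 0.8840
5 15 load 0.8304

Γ_L=-0.764706, Γ_S=-0.200000; launch V₁=5·75/125=3.000000
k=0 src: V=3.0000
k=1 load: inc=3.000000, refl=3.000000·-0.764706=-2.2941; V=0.000000+3.000000+-2.294118=0.7059
k=2 src: inc=-2.294118, refl=-2.294118·-0.200000=0.4588; V=3.000000+-2.294118+0.458824=1.1647
k=3 load: inc=0.458824, refl=0.458824·-0.764706=-0.3509; V=0.705882+0.458824+-0.350865=0.8138
k=4 src: inc=-0.350865, refl=-0.350865·-0.200000=0.0702; V=1.164706+-0.350865+0.070173=0.8840
k=5 load: inc=0.070173, refl=0.070173·-0.764706=-0.0537; V=0.813841+0.070173+-0.053662=0.8304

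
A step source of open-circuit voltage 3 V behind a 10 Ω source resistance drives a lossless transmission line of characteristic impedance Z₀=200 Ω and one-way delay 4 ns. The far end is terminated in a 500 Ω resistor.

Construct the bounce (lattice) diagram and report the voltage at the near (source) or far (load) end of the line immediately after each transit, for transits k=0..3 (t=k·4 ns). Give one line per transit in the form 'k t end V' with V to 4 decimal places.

0 0 source 2.8571
1 4 load 4.0816
2 8 source 2.9738
3 12 load 2.4990

Γ_L=0.428571, Γ_S=-0.904762; launch V₁=3·200/210=2.857143
k=0 src: V=2.8571
k=1 load: inc=2.857143, refl=2.857143·0.428571=1.2245; V=0.000000+2.857143+1.224490=4.0816
k=2 src: inc=1.224490, refl=1.224490·-0.904762=-1.1079; V=2.857143+1.224490+-1.107872=2.9738
k=3 load: inc=-1.107872, refl=-1.107872·0.428571=-0.4748; V=4.081633+-1.107872+-0.474802=2.4990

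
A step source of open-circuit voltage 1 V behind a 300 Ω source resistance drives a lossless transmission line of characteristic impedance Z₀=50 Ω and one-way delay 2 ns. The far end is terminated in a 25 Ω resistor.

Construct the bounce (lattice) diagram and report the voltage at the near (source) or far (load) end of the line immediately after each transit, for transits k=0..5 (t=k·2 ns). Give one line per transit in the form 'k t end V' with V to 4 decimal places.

0 0 source 0.1429
1 2 load 0.0952
2 4 source 0.0612
3 6 load 0.0726
4 8 source 0.0807
5 10 load 0.0780

Γ_L=-0.333333, Γ_S=0.714286; launch V₁=1·50/350=0.142857
k=0 src: V=0.1429
k=1 load: inc=0.142857, refl=0.142857·-0.333333=-0.0476; V=0.000000+0.142857+-0.047619=0.0952
k=2 src: inc=-0.047619, refl=-0.047619·0.714286=-0.0340; V=0.142857+-0.047619+-0.034014=0.0612
k=3 load: inc=-0.034014, refl=-0.034014·-0.333333=0.0113; V=0.095238+-0.034014+0.011338=0.0726
k=4 src: inc=0.011338, refl=0.011338·0.714286=0.0081; V=0.061224+0.011338+0.008098=0.0807
k=5 load: inc=0.008098, refl=0.008098·-0.333333=-0.0027; V=0.072562+0.008098+-0.002699=0.0780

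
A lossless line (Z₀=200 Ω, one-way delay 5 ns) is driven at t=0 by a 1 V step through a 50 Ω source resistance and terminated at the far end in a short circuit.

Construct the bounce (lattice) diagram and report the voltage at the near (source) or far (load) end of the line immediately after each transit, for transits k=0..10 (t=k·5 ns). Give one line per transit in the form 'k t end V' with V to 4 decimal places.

0 0 source 0.8000
1 5 load 0.0000
2 10 source 0.4800
3 15 load 0.0000
4 20 source 0.2880
5 25 load 0.0000
6 30 source 0.1728
7 35 load 0.0000
8 40 source 0.1037
9 45 load 0.0000
10 50 source 0.0622

Γ_L=-1.000000, Γ_S=-0.600000; launch V₁=1·200/250=0.800000
k=0 src: V=0.8000
k=1 load: inc=0.800000, refl=0.800000·-1.000000=-0.8000; V=0.000000+0.800000+-0.800000=0.0000
k=2 src: inc=-0.800000, refl=-0.800000·-0.600000=0.4800; V=0.800000+-0.800000+0.480000=0.4800
k=3 load: inc=0.480000, refl=0.480000·-1.000000=-0.4800; V=0.000000+0.480000+-0.480000=0.0000
k=4 src: inc=-0.480000, refl=-0.480000·-0.600000=0.2880; V=0.480000+-0.480000+0.288000=0.2880
k=5 load: inc=0.288000, refl=0.288000·-1.000000=-0.2880; V=0.000000+0.288000+-0.288000=0.0000
k=6 src: inc=-0.288000, refl=-0.288000·-0.600000=0.1728; V=0.288000+-0.288000+0.172800=0.1728
k=7 load: inc=0.172800, refl=0.172800·-1.000000=-0.1728; V=0.000000+0.172800+-0.172800=0.0000
k=8 src: inc=-0.172800, refl=-0.172800·-0.600000=0.1037; V=0.172800+-0.172800+0.103680=0.1037
k=9 load: inc=0.103680, refl=0.103680·-1.000000=-0.1037; V=0.000000+0.103680+-0.103680=0.0000
k=10 src: inc=-0.103680, refl=-0.103680·-0.600000=0.0622; V=0.103680+-0.103680+0.062208=0.0622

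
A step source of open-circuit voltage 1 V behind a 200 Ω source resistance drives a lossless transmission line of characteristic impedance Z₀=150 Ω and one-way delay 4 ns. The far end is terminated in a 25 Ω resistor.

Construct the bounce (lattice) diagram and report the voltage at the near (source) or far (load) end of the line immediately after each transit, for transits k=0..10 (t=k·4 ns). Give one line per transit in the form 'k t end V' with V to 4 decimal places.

0 0 source 0.4286
1 4 load 0.1224
2 8 source 0.0787
3 12 load 0.1100
4 16 source 0.1144
5 20 load 0.1112
6 24 source 0.1108
7 28 load 0.1111
8 32 source 0.1111
9 36 load 0.1111
10 40 source 0.1111

Γ_L=-0.714286, Γ_S=0.142857; launch V₁=1·150/350=0.428571
k=0 src: V=0.4286
k=1 load: inc=0.428571, refl=0.428571·-0.714286=-0.3061; V=0.000000+0.428571+-0.306122=0.1224
k=2 src: inc=-0.306122, refl=-0.306122·0.142857=-0.0437; V=0.428571+-0.306122+-0.043732=0.0787
k=3 load: inc=-0.043732, refl=-0.043732·-0.714286=0.0312; V=0.122449+-0.043732+0.031237=0.1100
k=4 src: inc=0.031237, refl=0.031237·0.142857=0.0045; V=0.078717+0.031237+0.004462=0.1144
k=5 load: inc=0.004462, refl=0.004462·-0.714286=-0.0032; V=0.109954+0.004462+-0.003187=0.1112
k=6 src: inc=-0.003187, refl=-0.003187·0.142857=-0.0005; V=0.114417+-0.003187+-0.000455=0.1108
k=7 load: inc=-0.000455, refl=-0.000455·-0.714286=0.0003; V=0.111229+-0.000455+0.000325=0.1111
k=8 src: inc=0.000325, refl=0.000325·0.142857=0.0000; V=0.110774+0.000325+0.000046=0.1111
k=9 load: inc=0.000046, refl=0.000046·-0.714286=-0.0000; V=0.111099+0.000046+-0.000033=0.1111
k=10 src: inc=-0.000033, refl=-0.000033·0.142857=-0.0000; V=0.111146+-0.000033+-0.000005=0.1111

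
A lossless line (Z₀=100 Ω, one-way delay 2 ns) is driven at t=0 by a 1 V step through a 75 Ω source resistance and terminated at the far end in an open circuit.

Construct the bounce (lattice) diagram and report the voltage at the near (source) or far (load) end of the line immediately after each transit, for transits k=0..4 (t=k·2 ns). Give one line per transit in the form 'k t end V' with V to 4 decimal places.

Γ_L=1.000000, Γ_S=-0.142857; launch V₁=1·100/175=0.571429
k=0 src: V=0.5714
k=1 load: inc=0.571429, refl=0.571429·1.000000=0.5714; V=0.000000+0.571429+0.571429=1.1429
k=2 src: inc=0.571429, refl=0.571429·-0.142857=-0.0816; V=0.571429+0.571429+-0.081633=1.0612
k=3 load: inc=-0.081633, refl=-0.081633·1.000000=-0.0816; V=1.142857+-0.081633+-0.081633=0.9796
k=4 src: inc=-0.081633, refl=-0.081633·-0.142857=0.0117; V=1.061224+-0.081633+0.011662=0.9913

0 0 source 0.5714
1 2 load 1.1429
2 4 source 1.0612
3 6 load 0.9796
4 8 source 0.9913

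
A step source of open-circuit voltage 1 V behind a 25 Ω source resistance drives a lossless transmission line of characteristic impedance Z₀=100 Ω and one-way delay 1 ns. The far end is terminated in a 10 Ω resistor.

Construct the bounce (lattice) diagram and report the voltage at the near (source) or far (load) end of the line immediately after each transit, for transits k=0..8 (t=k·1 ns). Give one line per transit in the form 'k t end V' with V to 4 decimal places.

Γ_L=-0.818182, Γ_S=-0.600000; launch V₁=1·100/125=0.800000
k=0 src: V=0.8000
k=1 load: inc=0.800000, refl=0.800000·-0.818182=-0.6545; V=0.000000+0.800000+-0.654545=0.1455
k=2 src: inc=-0.654545, refl=-0.654545·-0.600000=0.3927; V=0.800000+-0.654545+0.392727=0.5382
k=3 load: inc=0.392727, refl=0.392727·-0.818182=-0.3213; V=0.145455+0.392727+-0.321322=0.2169
k=4 src: inc=-0.321322, refl=-0.321322·-0.600000=0.1928; V=0.538182+-0.321322+0.192793=0.4097
k=5 load: inc=0.192793, refl=0.192793·-0.818182=-0.1577; V=0.216860+0.192793+-0.157740=0.2519
k=6 src: inc=-0.157740, refl=-0.157740·-0.600000=0.0946; V=0.409653+-0.157740+0.094644=0.3466
k=7 load: inc=0.094644, refl=0.094644·-0.818182=-0.0774; V=0.251913+0.094644+-0.077436=0.2691
k=8 src: inc=-0.077436, refl=-0.077436·-0.600000=0.0465; V=0.346557+-0.077436+0.046462=0.3156

0 0 source 0.8000
1 1 load 0.1455
2 2 source 0.5382
3 3 load 0.2169
4 4 source 0.4097
5 5 load 0.2519
6 6 source 0.3466
7 7 load 0.2691
8 8 source 0.3156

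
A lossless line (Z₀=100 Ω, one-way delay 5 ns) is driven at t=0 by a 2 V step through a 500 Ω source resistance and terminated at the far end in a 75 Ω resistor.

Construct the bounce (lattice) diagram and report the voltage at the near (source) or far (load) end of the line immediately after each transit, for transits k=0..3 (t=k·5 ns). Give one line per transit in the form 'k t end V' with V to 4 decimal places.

Γ_L=-0.142857, Γ_S=0.666667; launch V₁=2·100/600=0.333333
k=0 src: V=0.3333
k=1 load: inc=0.333333, refl=0.333333·-0.142857=-0.0476; V=0.000000+0.333333+-0.047619=0.2857
k=2 src: inc=-0.047619, refl=-0.047619·0.666667=-0.0317; V=0.333333+-0.047619+-0.031746=0.2540
k=3 load: inc=-0.031746, refl=-0.031746·-0.142857=0.0045; V=0.285714+-0.031746+0.004535=0.2585

0 0 source 0.3333
1 5 load 0.2857
2 10 source 0.2540
3 15 load 0.2585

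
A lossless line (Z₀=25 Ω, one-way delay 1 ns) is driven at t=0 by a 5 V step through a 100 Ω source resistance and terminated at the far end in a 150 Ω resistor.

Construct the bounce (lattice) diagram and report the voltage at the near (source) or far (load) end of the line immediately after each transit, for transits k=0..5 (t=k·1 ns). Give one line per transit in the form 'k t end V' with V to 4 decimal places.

Γ_L=0.714286, Γ_S=0.600000; launch V₁=5·25/125=1.000000
k=0 src: V=1.0000
k=1 load: inc=1.000000, refl=1.000000·0.714286=0.7143; V=0.000000+1.000000+0.714286=1.7143
k=2 src: inc=0.714286, refl=0.714286·0.600000=0.4286; V=1.000000+0.714286+0.428571=2.1429
k=3 load: inc=0.428571, refl=0.428571·0.714286=0.3061; V=1.714286+0.428571+0.306122=2.4490
k=4 src: inc=0.306122, refl=0.306122·0.600000=0.1837; V=2.142857+0.306122+0.183673=2.6327
k=5 load: inc=0.183673, refl=0.183673·0.714286=0.1312; V=2.448980+0.183673+0.131195=2.7638

0 0 source 1.0000
1 1 load 1.7143
2 2 source 2.1429
3 3 load 2.4490
4 4 source 2.6327
5 5 load 2.7638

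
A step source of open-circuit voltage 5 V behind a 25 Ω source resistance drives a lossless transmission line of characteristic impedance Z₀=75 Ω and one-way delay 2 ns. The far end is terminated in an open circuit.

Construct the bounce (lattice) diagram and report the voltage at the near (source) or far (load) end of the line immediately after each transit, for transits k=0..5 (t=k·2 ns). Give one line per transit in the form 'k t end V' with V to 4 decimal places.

Γ_L=1.000000, Γ_S=-0.500000; launch V₁=5·75/100=3.750000
k=0 src: V=3.7500
k=1 load: inc=3.750000, refl=3.750000·1.000000=3.7500; V=0.000000+3.750000+3.750000=7.5000
k=2 src: inc=3.750000, refl=3.750000·-0.500000=-1.8750; V=3.750000+3.750000+-1.875000=5.6250
k=3 load: inc=-1.875000, refl=-1.875000·1.000000=-1.8750; V=7.500000+-1.875000+-1.875000=3.7500
k=4 src: inc=-1.875000, refl=-1.875000·-0.500000=0.9375; V=5.625000+-1.875000+0.937500=4.6875
k=5 load: inc=0.937500, refl=0.937500·1.000000=0.9375; V=3.750000+0.937500+0.937500=5.6250

0 0 source 3.7500
1 2 load 7.5000
2 4 source 5.6250
3 6 load 3.7500
4 8 source 4.6875
5 10 load 5.6250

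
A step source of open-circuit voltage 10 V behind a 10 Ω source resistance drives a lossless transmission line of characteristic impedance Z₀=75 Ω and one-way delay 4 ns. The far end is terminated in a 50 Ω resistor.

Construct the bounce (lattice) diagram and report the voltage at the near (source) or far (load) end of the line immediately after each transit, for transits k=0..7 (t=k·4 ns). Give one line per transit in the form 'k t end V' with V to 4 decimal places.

Γ_L=-0.200000, Γ_S=-0.764706; launch V₁=10·75/85=8.823529
k=0 src: V=8.8235
k=1 load: inc=8.823529, refl=8.823529·-0.200000=-1.7647; V=0.000000+8.823529+-1.764706=7.0588
k=2 src: inc=-1.764706, refl=-1.764706·-0.764706=1.3495; V=8.823529+-1.764706+1.349481=8.4083
k=3 load: inc=1.349481, refl=1.349481·-0.200000=-0.2699; V=7.058824+1.349481+-0.269896=8.1384
k=4 src: inc=-0.269896, refl=-0.269896·-0.764706=0.2064; V=8.408304+-0.269896+0.206391=8.3448
k=5 load: inc=0.206391, refl=0.206391·-0.200000=-0.0413; V=8.138408+0.206391+-0.041278=8.3035
k=6 src: inc=-0.041278, refl=-0.041278·-0.764706=0.0316; V=8.344800+-0.041278+0.031566=8.3351
k=7 load: inc=0.031566, refl=0.031566·-0.200000=-0.0063; V=8.303521+0.031566+-0.006313=8.3288

0 0 source 8.8235
1 4 load 7.0588
2 8 source 8.4083
3 12 load 8.1384
4 16 source 8.3448
5 20 load 8.3035
6 24 source 8.3351
7 28 load 8.3288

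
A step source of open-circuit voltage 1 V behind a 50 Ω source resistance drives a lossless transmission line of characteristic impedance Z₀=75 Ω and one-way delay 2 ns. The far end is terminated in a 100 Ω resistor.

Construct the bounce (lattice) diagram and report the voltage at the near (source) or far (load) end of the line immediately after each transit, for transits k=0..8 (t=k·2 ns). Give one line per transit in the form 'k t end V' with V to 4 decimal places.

Γ_L=0.142857, Γ_S=-0.200000; launch V₁=1·75/125=0.600000
k=0 src: V=0.6000
k=1 load: inc=0.600000, refl=0.600000·0.142857=0.0857; V=0.000000+0.600000+0.085714=0.6857
k=2 src: inc=0.085714, refl=0.085714·-0.200000=-0.0171; V=0.600000+0.085714+-0.017143=0.6686
k=3 load: inc=-0.017143, refl=-0.017143·0.142857=-0.0024; V=0.685714+-0.017143+-0.002449=0.6661
k=4 src: inc=-0.002449, refl=-0.002449·-0.200000=0.0005; V=0.668571+-0.002449+0.000490=0.6666
k=5 load: inc=0.000490, refl=0.000490·0.142857=0.0001; V=0.666122+0.000490+0.000070=0.6667
k=6 src: inc=0.000070, refl=0.000070·-0.200000=-0.0000; V=0.666612+0.000070+-0.000014=0.6667
k=7 load: inc=-0.000014, refl=-0.000014·0.142857=-0.0000; V=0.666682+-0.000014+-0.000002=0.6667
k=8 src: inc=-0.000002, refl=-0.000002·-0.200000=0.0000; V=0.666668+-0.000002+0.000000=0.6667

0 0 source 0.6000
1 2 load 0.6857
2 4 source 0.6686
3 6 load 0.6661
4 8 source 0.6666
5 10 load 0.6667
6 12 source 0.6667
7 14 load 0.6667
8 16 source 0.6667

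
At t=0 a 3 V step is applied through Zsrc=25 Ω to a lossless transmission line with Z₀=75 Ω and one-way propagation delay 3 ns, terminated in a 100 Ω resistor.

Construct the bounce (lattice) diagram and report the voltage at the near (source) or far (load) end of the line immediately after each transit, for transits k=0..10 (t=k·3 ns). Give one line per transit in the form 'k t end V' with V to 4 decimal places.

0 0 source 2.2500
1 3 load 2.5714
2 6 source 2.4107
3 9 load 2.3878
4 12 source 2.3992
5 15 load 2.4009
6 18 source 2.4001
7 21 load 2.3999
8 24 source 2.4000
9 27 load 2.4000
10 30 source 2.4000

Γ_L=0.142857, Γ_S=-0.500000; launch V₁=3·75/100=2.250000
k=0 src: V=2.2500
k=1 load: inc=2.250000, refl=2.250000·0.142857=0.3214; V=0.000000+2.250000+0.321429=2.5714
k=2 src: inc=0.321429, refl=0.321429·-0.500000=-0.1607; V=2.250000+0.321429+-0.160714=2.4107
k=3 load: inc=-0.160714, refl=-0.160714·0.142857=-0.0230; V=2.571429+-0.160714+-0.022959=2.3878
k=4 src: inc=-0.022959, refl=-0.022959·-0.500000=0.0115; V=2.410714+-0.022959+0.011480=2.3992
k=5 load: inc=0.011480, refl=0.011480·0.142857=0.0016; V=2.387755+0.011480+0.001640=2.4009
k=6 src: inc=0.001640, refl=0.001640·-0.500000=-0.0008; V=2.399235+0.001640+-0.000820=2.4001
k=7 load: inc=-0.000820, refl=-0.000820·0.142857=-0.0001; V=2.400875+-0.000820+-0.000117=2.3999
k=8 src: inc=-0.000117, refl=-0.000117·-0.500000=0.0001; V=2.400055+-0.000117+0.000059=2.4000
k=9 load: inc=0.000059, refl=0.000059·0.142857=0.0000; V=2.399938+0.000059+0.000008=2.4000
k=10 src: inc=0.000008, refl=0.000008·-0.500000=-0.0000; V=2.399996+0.000008+-0.000004=2.4000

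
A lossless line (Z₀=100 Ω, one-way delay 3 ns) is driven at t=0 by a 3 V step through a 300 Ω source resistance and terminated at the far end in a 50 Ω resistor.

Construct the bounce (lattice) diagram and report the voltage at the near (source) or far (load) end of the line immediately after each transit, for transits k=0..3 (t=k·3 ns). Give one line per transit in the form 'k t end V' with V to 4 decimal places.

0 0 source 0.7500
1 3 load 0.5000
2 6 source 0.3750
3 9 load 0.4167

Γ_L=-0.333333, Γ_S=0.500000; launch V₁=3·100/400=0.750000
k=0 src: V=0.7500
k=1 load: inc=0.750000, refl=0.750000·-0.333333=-0.2500; V=0.000000+0.750000+-0.250000=0.5000
k=2 src: inc=-0.250000, refl=-0.250000·0.500000=-0.1250; V=0.750000+-0.250000+-0.125000=0.3750
k=3 load: inc=-0.125000, refl=-0.125000·-0.333333=0.0417; V=0.500000+-0.125000+0.041667=0.4167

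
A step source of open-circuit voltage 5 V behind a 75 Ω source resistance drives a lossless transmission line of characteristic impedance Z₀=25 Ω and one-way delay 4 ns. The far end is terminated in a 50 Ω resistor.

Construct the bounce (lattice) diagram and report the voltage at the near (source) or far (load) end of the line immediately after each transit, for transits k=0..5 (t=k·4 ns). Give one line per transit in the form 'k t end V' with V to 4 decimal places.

Γ_L=0.333333, Γ_S=0.500000; launch V₁=5·25/100=1.250000
k=0 src: V=1.2500
k=1 load: inc=1.250000, refl=1.250000·0.333333=0.4167; V=0.000000+1.250000+0.416667=1.6667
k=2 src: inc=0.416667, refl=0.416667·0.500000=0.2083; V=1.250000+0.416667+0.208333=1.8750
k=3 load: inc=0.208333, refl=0.208333·0.333333=0.0694; V=1.666667+0.208333+0.069444=1.9444
k=4 src: inc=0.069444, refl=0.069444·0.500000=0.0347; V=1.875000+0.069444+0.034722=1.9792
k=5 load: inc=0.034722, refl=0.034722·0.333333=0.0116; V=1.944444+0.034722+0.011574=1.9907

0 0 source 1.2500
1 4 load 1.6667
2 8 source 1.8750
3 12 load 1.9444
4 16 source 1.9792
5 20 load 1.9907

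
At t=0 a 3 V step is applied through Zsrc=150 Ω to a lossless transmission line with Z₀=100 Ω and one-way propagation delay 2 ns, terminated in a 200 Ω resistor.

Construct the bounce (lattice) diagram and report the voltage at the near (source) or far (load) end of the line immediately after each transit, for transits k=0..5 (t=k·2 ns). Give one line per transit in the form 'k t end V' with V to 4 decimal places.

0 0 source 1.2000
1 2 load 1.6000
2 4 source 1.6800
3 6 load 1.7067
4 8 source 1.7120
5 10 load 1.7138

Γ_L=0.333333, Γ_S=0.200000; launch V₁=3·100/250=1.200000
k=0 src: V=1.2000
k=1 load: inc=1.200000, refl=1.200000·0.333333=0.4000; V=0.000000+1.200000+0.400000=1.6000
k=2 src: inc=0.400000, refl=0.400000·0.200000=0.0800; V=1.200000+0.400000+0.080000=1.6800
k=3 load: inc=0.080000, refl=0.080000·0.333333=0.0267; V=1.600000+0.080000+0.026667=1.7067
k=4 src: inc=0.026667, refl=0.026667·0.200000=0.0053; V=1.680000+0.026667+0.005333=1.7120
k=5 load: inc=0.005333, refl=0.005333·0.333333=0.0018; V=1.706667+0.005333+0.001778=1.7138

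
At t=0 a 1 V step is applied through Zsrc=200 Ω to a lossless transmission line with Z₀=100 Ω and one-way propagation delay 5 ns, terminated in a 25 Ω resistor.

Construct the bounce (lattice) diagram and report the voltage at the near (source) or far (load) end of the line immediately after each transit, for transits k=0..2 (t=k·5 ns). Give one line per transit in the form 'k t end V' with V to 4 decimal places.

0 0 source 0.3333
1 5 load 0.1333
2 10 source 0.0667

Γ_L=-0.600000, Γ_S=0.333333; launch V₁=1·100/300=0.333333
k=0 src: V=0.3333
k=1 load: inc=0.333333, refl=0.333333·-0.600000=-0.2000; V=0.000000+0.333333+-0.200000=0.1333
k=2 src: inc=-0.200000, refl=-0.200000·0.333333=-0.0667; V=0.333333+-0.200000+-0.066667=0.0667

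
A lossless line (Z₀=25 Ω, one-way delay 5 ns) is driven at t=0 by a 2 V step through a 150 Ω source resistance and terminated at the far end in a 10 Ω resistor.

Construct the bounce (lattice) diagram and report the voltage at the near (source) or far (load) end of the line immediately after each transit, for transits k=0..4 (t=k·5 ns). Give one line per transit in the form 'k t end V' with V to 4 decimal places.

0 0 source 0.2857
1 5 load 0.1633
2 10 source 0.0758
3 15 load 0.1133
4 20 source 0.1401

Γ_L=-0.428571, Γ_S=0.714286; launch V₁=2·25/175=0.285714
k=0 src: V=0.2857
k=1 load: inc=0.285714, refl=0.285714·-0.428571=-0.1224; V=0.000000+0.285714+-0.122449=0.1633
k=2 src: inc=-0.122449, refl=-0.122449·0.714286=-0.0875; V=0.285714+-0.122449+-0.087464=0.0758
k=3 load: inc=-0.087464, refl=-0.087464·-0.428571=0.0375; V=0.163265+-0.087464+0.037484=0.1133
k=4 src: inc=0.037484, refl=0.037484·0.714286=0.0268; V=0.075802+0.037484+0.026775=0.1401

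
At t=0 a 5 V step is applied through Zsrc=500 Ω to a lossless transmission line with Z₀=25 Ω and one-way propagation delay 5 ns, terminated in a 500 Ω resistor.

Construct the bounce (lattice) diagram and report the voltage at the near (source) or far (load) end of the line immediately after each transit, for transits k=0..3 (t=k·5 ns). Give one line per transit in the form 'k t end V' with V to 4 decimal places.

Γ_L=0.904762, Γ_S=0.904762; launch V₁=5·25/525=0.238095
k=0 src: V=0.2381
k=1 load: inc=0.238095, refl=0.238095·0.904762=0.2154; V=0.000000+0.238095+0.215420=0.4535
k=2 src: inc=0.215420, refl=0.215420·0.904762=0.1949; V=0.238095+0.215420+0.194903=0.6484
k=3 load: inc=0.194903, refl=0.194903·0.904762=0.1763; V=0.453515+0.194903+0.176341=0.8248

0 0 source 0.2381
1 5 load 0.4535
2 10 source 0.6484
3 15 load 0.8248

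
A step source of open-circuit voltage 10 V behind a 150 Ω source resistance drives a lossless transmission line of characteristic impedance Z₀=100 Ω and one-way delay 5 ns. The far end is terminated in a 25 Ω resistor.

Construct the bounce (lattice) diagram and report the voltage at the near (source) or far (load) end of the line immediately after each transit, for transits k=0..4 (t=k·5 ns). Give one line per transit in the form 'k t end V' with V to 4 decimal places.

Γ_L=-0.600000, Γ_S=0.200000; launch V₁=10·100/250=4.000000
k=0 src: V=4.0000
k=1 load: inc=4.000000, refl=4.000000·-0.600000=-2.4000; V=0.000000+4.000000+-2.400000=1.6000
k=2 src: inc=-2.400000, refl=-2.400000·0.200000=-0.4800; V=4.000000+-2.400000+-0.480000=1.1200
k=3 load: inc=-0.480000, refl=-0.480000·-0.600000=0.2880; V=1.600000+-0.480000+0.288000=1.4080
k=4 src: inc=0.288000, refl=0.288000·0.200000=0.0576; V=1.120000+0.288000+0.057600=1.4656

0 0 source 4.0000
1 5 load 1.6000
2 10 source 1.1200
3 15 load 1.4080
4 20 source 1.4656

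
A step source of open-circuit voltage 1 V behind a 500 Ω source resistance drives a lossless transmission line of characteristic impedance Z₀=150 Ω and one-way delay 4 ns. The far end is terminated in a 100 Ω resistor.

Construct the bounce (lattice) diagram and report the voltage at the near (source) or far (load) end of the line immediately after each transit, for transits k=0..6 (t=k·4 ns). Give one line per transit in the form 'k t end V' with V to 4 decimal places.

Γ_L=-0.200000, Γ_S=0.538462; launch V₁=1·150/650=0.230769
k=0 src: V=0.2308
k=1 load: inc=0.230769, refl=0.230769·-0.200000=-0.0462; V=0.000000+0.230769+-0.046154=0.1846
k=2 src: inc=-0.046154, refl=-0.046154·0.538462=-0.0249; V=0.230769+-0.046154+-0.024852=0.1598
k=3 load: inc=-0.024852, refl=-0.024852·-0.200000=0.0050; V=0.184615+-0.024852+0.004970=0.1647
k=4 src: inc=0.004970, refl=0.004970·0.538462=0.0027; V=0.159763+0.004970+0.002676=0.1674
k=5 load: inc=0.002676, refl=0.002676·-0.200000=-0.0005; V=0.164734+0.002676+-0.000535=0.1669
k=6 src: inc=-0.000535, refl=-0.000535·0.538462=-0.0003; V=0.167410+-0.000535+-0.000288=0.1666

0 0 source 0.2308
1 4 load 0.1846
2 8 source 0.1598
3 12 load 0.1647
4 16 source 0.1674
5 20 load 0.1669
6 24 source 0.1666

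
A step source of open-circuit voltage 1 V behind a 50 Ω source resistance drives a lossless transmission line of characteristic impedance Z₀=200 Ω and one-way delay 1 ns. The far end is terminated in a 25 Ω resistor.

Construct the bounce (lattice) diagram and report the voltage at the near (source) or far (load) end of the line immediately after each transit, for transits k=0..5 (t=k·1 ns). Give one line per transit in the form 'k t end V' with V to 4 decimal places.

Γ_L=-0.777778, Γ_S=-0.600000; launch V₁=1·200/250=0.800000
k=0 src: V=0.8000
k=1 load: inc=0.800000, refl=0.800000·-0.777778=-0.6222; V=0.000000+0.800000+-0.622222=0.1778
k=2 src: inc=-0.622222, refl=-0.622222·-0.600000=0.3733; V=0.800000+-0.622222+0.373333=0.5511
k=3 load: inc=0.373333, refl=0.373333·-0.777778=-0.2904; V=0.177778+0.373333+-0.290370=0.2607
k=4 src: inc=-0.290370, refl=-0.290370·-0.600000=0.1742; V=0.551111+-0.290370+0.174222=0.4350
k=5 load: inc=0.174222, refl=0.174222·-0.777778=-0.1355; V=0.260741+0.174222+-0.135506=0.2995

0 0 source 0.8000
1 1 load 0.1778
2 2 source 0.5511
3 3 load 0.2607
4 4 source 0.4350
5 5 load 0.2995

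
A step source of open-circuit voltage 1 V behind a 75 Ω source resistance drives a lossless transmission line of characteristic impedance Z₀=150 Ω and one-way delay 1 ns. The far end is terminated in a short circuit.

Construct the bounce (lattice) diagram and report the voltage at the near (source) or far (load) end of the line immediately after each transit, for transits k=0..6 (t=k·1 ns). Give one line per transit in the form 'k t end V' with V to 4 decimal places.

0 0 source 0.6667
1 1 load 0.0000
2 2 source 0.2222
3 3 load 0.0000
4 4 source 0.0741
5 5 load 0.0000
6 6 source 0.0247

Γ_L=-1.000000, Γ_S=-0.333333; launch V₁=1·150/225=0.666667
k=0 src: V=0.6667
k=1 load: inc=0.666667, refl=0.666667·-1.000000=-0.6667; V=0.000000+0.666667+-0.666667=0.0000
k=2 src: inc=-0.666667, refl=-0.666667·-0.333333=0.2222; V=0.666667+-0.666667+0.222222=0.2222
k=3 load: inc=0.222222, refl=0.222222·-1.000000=-0.2222; V=0.000000+0.222222+-0.222222=0.0000
k=4 src: inc=-0.222222, refl=-0.222222·-0.333333=0.0741; V=0.222222+-0.222222+0.074074=0.0741
k=5 load: inc=0.074074, refl=0.074074·-1.000000=-0.0741; V=0.000000+0.074074+-0.074074=0.0000
k=6 src: inc=-0.074074, refl=-0.074074·-0.333333=0.0247; V=0.074074+-0.074074+0.024691=0.0247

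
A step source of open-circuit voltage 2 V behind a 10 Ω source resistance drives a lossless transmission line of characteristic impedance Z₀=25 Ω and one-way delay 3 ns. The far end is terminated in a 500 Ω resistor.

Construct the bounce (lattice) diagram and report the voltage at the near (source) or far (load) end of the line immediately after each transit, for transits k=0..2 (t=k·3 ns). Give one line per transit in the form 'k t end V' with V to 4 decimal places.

0 0 source 1.4286
1 3 load 2.7211
2 6 source 2.1672

Γ_L=0.904762, Γ_S=-0.428571; launch V₁=2·25/35=1.428571
k=0 src: V=1.4286
k=1 load: inc=1.428571, refl=1.428571·0.904762=1.2925; V=0.000000+1.428571+1.292517=2.7211
k=2 src: inc=1.292517, refl=1.292517·-0.428571=-0.5539; V=1.428571+1.292517+-0.553936=2.1672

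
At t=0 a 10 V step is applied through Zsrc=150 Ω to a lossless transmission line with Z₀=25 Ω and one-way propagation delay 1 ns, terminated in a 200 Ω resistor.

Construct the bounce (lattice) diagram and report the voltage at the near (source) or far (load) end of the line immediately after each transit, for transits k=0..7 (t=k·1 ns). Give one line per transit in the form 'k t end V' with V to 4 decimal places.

Γ_L=0.777778, Γ_S=0.714286; launch V₁=10·25/175=1.428571
k=0 src: V=1.4286
k=1 load: inc=1.428571, refl=1.428571·0.777778=1.1111; V=0.000000+1.428571+1.111111=2.5397
k=2 src: inc=1.111111, refl=1.111111·0.714286=0.7937; V=1.428571+1.111111+0.793651=3.3333
k=3 load: inc=0.793651, refl=0.793651·0.777778=0.6173; V=2.539683+0.793651+0.617284=3.9506
k=4 src: inc=0.617284, refl=0.617284·0.714286=0.4409; V=3.333333+0.617284+0.440917=4.3915
k=5 load: inc=0.440917, refl=0.440917·0.777778=0.3429; V=3.950617+0.440917+0.342936=4.7345
k=6 src: inc=0.342936, refl=0.342936·0.714286=0.2450; V=4.391534+0.342936+0.244954=4.9794
k=7 load: inc=0.244954, refl=0.244954·0.777778=0.1905; V=4.734470+0.244954+0.190520=5.1699

0 0 source 1.4286
1 1 load 2.5397
2 2 source 3.3333
3 3 load 3.9506
4 4 source 4.3915
5 5 load 4.7345
6 6 source 4.9794
7 7 load 5.1699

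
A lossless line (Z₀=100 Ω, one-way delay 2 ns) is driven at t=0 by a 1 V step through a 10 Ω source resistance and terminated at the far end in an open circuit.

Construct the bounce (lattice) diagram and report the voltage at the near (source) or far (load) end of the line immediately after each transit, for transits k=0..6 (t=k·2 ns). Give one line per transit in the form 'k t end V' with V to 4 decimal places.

Γ_L=1.000000, Γ_S=-0.818182; launch V₁=1·100/110=0.909091
k=0 src: V=0.9091
k=1 load: inc=0.909091, refl=0.909091·1.000000=0.9091; V=0.000000+0.909091+0.909091=1.8182
k=2 src: inc=0.909091, refl=0.909091·-0.818182=-0.7438; V=0.909091+0.909091+-0.743802=1.0744
k=3 load: inc=-0.743802, refl=-0.743802·1.000000=-0.7438; V=1.818182+-0.743802+-0.743802=0.3306
k=4 src: inc=-0.743802, refl=-0.743802·-0.818182=0.6086; V=1.074380+-0.743802+0.608565=0.9391
k=5 load: inc=0.608565, refl=0.608565·1.000000=0.6086; V=0.330579+0.608565+0.608565=1.5477
k=6 src: inc=0.608565, refl=0.608565·-0.818182=-0.4979; V=0.939144+0.608565+-0.497917=1.0498

0 0 source 0.9091
1 2 load 1.8182
2 4 source 1.0744
3 6 load 0.3306
4 8 source 0.9391
5 10 load 1.5477
6 12 source 1.0498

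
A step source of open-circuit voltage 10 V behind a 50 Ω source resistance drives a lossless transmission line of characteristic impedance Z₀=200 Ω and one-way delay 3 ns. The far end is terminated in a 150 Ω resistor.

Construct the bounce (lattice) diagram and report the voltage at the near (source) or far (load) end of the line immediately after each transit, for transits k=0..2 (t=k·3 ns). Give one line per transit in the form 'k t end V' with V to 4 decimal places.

Γ_L=-0.142857, Γ_S=-0.600000; launch V₁=10·200/250=8.000000
k=0 src: V=8.0000
k=1 load: inc=8.000000, refl=8.000000·-0.142857=-1.1429; V=0.000000+8.000000+-1.142857=6.8571
k=2 src: inc=-1.142857, refl=-1.142857·-0.600000=0.6857; V=8.000000+-1.142857+0.685714=7.5429

0 0 source 8.0000
1 3 load 6.8571
2 6 source 7.5429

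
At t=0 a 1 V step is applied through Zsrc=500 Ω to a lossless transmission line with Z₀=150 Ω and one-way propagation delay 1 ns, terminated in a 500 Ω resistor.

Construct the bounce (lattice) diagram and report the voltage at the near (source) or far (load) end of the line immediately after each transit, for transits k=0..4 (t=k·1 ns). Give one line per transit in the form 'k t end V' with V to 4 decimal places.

0 0 source 0.2308
1 1 load 0.3550
2 2 source 0.4219
3 3 load 0.4580
4 4 source 0.4774

Γ_L=0.538462, Γ_S=0.538462; launch V₁=1·150/650=0.230769
k=0 src: V=0.2308
k=1 load: inc=0.230769, refl=0.230769·0.538462=0.1243; V=0.000000+0.230769+0.124260=0.3550
k=2 src: inc=0.124260, refl=0.124260·0.538462=0.0669; V=0.230769+0.124260+0.066909=0.4219
k=3 load: inc=0.066909, refl=0.066909·0.538462=0.0360; V=0.355030+0.066909+0.036028=0.4580
k=4 src: inc=0.036028, refl=0.036028·0.538462=0.0194; V=0.421939+0.036028+0.019400=0.4774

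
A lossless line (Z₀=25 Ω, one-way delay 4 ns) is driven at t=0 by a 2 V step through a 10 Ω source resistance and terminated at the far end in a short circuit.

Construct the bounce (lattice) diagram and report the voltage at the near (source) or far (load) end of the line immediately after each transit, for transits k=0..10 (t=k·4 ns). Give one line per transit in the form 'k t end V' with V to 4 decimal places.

Γ_L=-1.000000, Γ_S=-0.428571; launch V₁=2·25/35=1.428571
k=0 src: V=1.4286
k=1 load: inc=1.428571, refl=1.428571·-1.000000=-1.4286; V=0.000000+1.428571+-1.428571=0.0000
k=2 src: inc=-1.428571, refl=-1.428571·-0.428571=0.6122; V=1.428571+-1.428571+0.612245=0.6122
k=3 load: inc=0.612245, refl=0.612245·-1.000000=-0.6122; V=0.000000+0.612245+-0.612245=0.0000
k=4 src: inc=-0.612245, refl=-0.612245·-0.428571=0.2624; V=0.612245+-0.612245+0.262391=0.2624
k=5 load: inc=0.262391, refl=0.262391·-1.000000=-0.2624; V=0.000000+0.262391+-0.262391=0.0000
k=6 src: inc=-0.262391, refl=-0.262391·-0.428571=0.1125; V=0.262391+-0.262391+0.112453=0.1125
k=7 load: inc=0.112453, refl=0.112453·-1.000000=-0.1125; V=0.000000+0.112453+-0.112453=0.0000
k=8 src: inc=-0.112453, refl=-0.112453·-0.428571=0.0482; V=0.112453+-0.112453+0.048194=0.0482
k=9 load: inc=0.048194, refl=0.048194·-1.000000=-0.0482; V=0.000000+0.048194+-0.048194=0.0000
k=10 src: inc=-0.048194, refl=-0.048194·-0.428571=0.0207; V=0.048194+-0.048194+0.020655=0.0207

0 0 source 1.4286
1 4 load 0.0000
2 8 source 0.6122
3 12 load 0.0000
4 16 source 0.2624
5 20 load 0.0000
6 24 source 0.1125
7 28 load 0.0000
8 32 source 0.0482
9 36 load 0.0000
10 40 source 0.0207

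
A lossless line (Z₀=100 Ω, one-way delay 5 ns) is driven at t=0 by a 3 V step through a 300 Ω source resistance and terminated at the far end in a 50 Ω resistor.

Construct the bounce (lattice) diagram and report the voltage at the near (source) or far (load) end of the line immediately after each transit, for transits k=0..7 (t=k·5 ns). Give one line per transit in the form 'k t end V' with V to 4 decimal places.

Γ_L=-0.333333, Γ_S=0.500000; launch V₁=3·100/400=0.750000
k=0 src: V=0.7500
k=1 load: inc=0.750000, refl=0.750000·-0.333333=-0.2500; V=0.000000+0.750000+-0.250000=0.5000
k=2 src: inc=-0.250000, refl=-0.250000·0.500000=-0.1250; V=0.750000+-0.250000+-0.125000=0.3750
k=3 load: inc=-0.125000, refl=-0.125000·-0.333333=0.0417; V=0.500000+-0.125000+0.041667=0.4167
k=4 src: inc=0.041667, refl=0.041667·0.500000=0.0208; V=0.375000+0.041667+0.020833=0.4375
k=5 load: inc=0.020833, refl=0.020833·-0.333333=-0.0069; V=0.416667+0.020833+-0.006944=0.4306
k=6 src: inc=-0.006944, refl=-0.006944·0.500000=-0.0035; V=0.437500+-0.006944+-0.003472=0.4271
k=7 load: inc=-0.003472, refl=-0.003472·-0.333333=0.0012; V=0.430556+-0.003472+0.001157=0.4282

0 0 source 0.7500
1 5 load 0.5000
2 10 source 0.3750
3 15 load 0.4167
4 20 source 0.4375
5 25 load 0.4306
6 30 source 0.4271
7 35 load 0.4282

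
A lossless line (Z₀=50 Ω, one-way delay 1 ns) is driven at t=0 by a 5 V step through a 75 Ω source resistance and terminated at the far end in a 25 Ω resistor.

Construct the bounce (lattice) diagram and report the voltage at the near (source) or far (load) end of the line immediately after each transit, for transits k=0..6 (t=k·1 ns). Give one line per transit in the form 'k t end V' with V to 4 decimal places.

0 0 source 2.0000
1 1 load 1.3333
2 2 source 1.2000
3 3 load 1.2444
4 4 source 1.2533
5 5 load 1.2504
6 6 source 1.2498

Γ_L=-0.333333, Γ_S=0.200000; launch V₁=5·50/125=2.000000
k=0 src: V=2.0000
k=1 load: inc=2.000000, refl=2.000000·-0.333333=-0.6667; V=0.000000+2.000000+-0.666667=1.3333
k=2 src: inc=-0.666667, refl=-0.666667·0.200000=-0.1333; V=2.000000+-0.666667+-0.133333=1.2000
k=3 load: inc=-0.133333, refl=-0.133333·-0.333333=0.0444; V=1.333333+-0.133333+0.044444=1.2444
k=4 src: inc=0.044444, refl=0.044444·0.200000=0.0089; V=1.200000+0.044444+0.008889=1.2533
k=5 load: inc=0.008889, refl=0.008889·-0.333333=-0.0030; V=1.244444+0.008889+-0.002963=1.2504
k=6 src: inc=-0.002963, refl=-0.002963·0.200000=-0.0006; V=1.253333+-0.002963+-0.000593=1.2498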